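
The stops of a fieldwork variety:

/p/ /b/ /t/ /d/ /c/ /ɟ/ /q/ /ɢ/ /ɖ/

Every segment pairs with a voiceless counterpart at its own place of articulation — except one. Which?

Bilabial: /p/ ~ /b/
Alveolar: /t/ ~ /d/
Palatal: /c/ ~ /ɟ/
Uvular: /q/ ~ /ɢ/
Retroflex: only /ɖ/ (voiced); no voiceless partner.
So /ɖ/ is the unpaired segment.

/ɖ/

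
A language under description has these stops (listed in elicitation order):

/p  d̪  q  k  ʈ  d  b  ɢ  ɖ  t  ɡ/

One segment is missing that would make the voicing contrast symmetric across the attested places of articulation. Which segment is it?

/t̪/

Voiceless: /p/ (bilabial), /t/ (alveolar), /ʈ/ (retroflex), /k/ (velar), /q/ (uvular).
Voiced: /b/ (bilabial), /d̪/ (dental), /d/ (alveolar), /ɖ/ (retroflex), /ɡ/ (velar), /ɢ/ (uvular).
The dental row has no voiceless member, so the gap is the voiceless dental stop /t̪/.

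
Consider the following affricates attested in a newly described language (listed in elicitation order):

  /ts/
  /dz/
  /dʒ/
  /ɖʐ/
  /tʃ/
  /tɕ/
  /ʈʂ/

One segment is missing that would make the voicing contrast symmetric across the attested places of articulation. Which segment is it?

/dʑ/

place of articulation  voiceless  voiced  
alveolar          ts        dz      
postalveolar      tʃ        dʒ      
retroflex         ʈʂ        ɖʐ      
alveolo-palatal   tɕ        —       
The alveolo-palatal row has no voiced member, so the gap is the voiced alveolo-palatal affricate /dʑ/.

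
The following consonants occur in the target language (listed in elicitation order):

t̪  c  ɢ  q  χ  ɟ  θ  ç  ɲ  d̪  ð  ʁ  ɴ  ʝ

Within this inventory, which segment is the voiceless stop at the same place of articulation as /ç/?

/c/

/ç/ is a voiceless palatal fricative.
The voiceless stop at the same place is a voiceless palatal stop — in this inventory, /c/.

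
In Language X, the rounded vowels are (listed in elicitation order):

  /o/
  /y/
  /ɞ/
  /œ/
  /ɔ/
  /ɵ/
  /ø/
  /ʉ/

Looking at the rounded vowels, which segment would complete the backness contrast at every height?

high: front /y/, central /ʉ/, back —.
high-mid: front /ø/, central /ɵ/, back /o/.
low-mid: front /œ/, central /ɞ/, back /ɔ/.
The high row has no back member, so the gap is the high back rounded vowel /u/.

/u/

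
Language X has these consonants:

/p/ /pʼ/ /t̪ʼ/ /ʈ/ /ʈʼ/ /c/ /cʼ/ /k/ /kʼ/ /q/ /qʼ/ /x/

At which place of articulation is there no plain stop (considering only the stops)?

bilabial: plain /p/, ejective /pʼ/.
dental: plain —, ejective /t̪ʼ/.
retroflex: plain /ʈ/, ejective /ʈʼ/.
palatal: plain /c/, ejective /cʼ/.
velar: plain /k/, ejective /kʼ/.
uvular: plain /q/, ejective /qʼ/.
Every place of articulation has a plain member except dental, where /t̪/ would be expected.

dental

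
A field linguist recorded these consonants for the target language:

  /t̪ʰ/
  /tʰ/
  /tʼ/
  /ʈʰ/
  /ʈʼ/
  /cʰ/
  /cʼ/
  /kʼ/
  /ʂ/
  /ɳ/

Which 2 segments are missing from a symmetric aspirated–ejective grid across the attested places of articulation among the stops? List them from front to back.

/t̪ʼ/, /kʰ/

Aspirated: /t̪ʰ/ (dental), /tʰ/ (alveolar), /ʈʰ/ (retroflex), /cʰ/ (palatal).
Ejective: /tʼ/ (alveolar), /ʈʼ/ (retroflex), /cʼ/ (palatal), /kʼ/ (velar).
Gaps, from front to back: dental lacks ejective (/t̪ʼ/); velar lacks aspirated (/kʰ/).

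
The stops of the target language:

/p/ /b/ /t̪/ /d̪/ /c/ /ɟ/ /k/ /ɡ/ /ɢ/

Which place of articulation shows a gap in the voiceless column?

uvular

Voiceless: /p/ (bilabial), /t̪/ (dental), /c/ (palatal), /k/ (velar).
Voiced: /b/ (bilabial), /d̪/ (dental), /ɟ/ (palatal), /ɡ/ (velar), /ɢ/ (uvular).
Every place of articulation has a voiceless member except uvular, where /q/ would be expected.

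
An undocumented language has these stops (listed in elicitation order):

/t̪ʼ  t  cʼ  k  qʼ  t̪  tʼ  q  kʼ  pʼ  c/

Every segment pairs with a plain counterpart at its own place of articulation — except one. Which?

/pʼ/

Dental: /t̪/ ~ /t̪ʼ/
Alveolar: /t/ ~ /tʼ/
Palatal: /c/ ~ /cʼ/
Velar: /k/ ~ /kʼ/
Uvular: /q/ ~ /qʼ/
Bilabial: only /pʼ/ (ejective); no plain partner.
So /pʼ/ is the unpaired segment.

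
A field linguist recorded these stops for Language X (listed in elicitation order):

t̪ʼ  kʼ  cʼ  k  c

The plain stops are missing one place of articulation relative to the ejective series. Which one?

dental

dental: plain —, ejective /t̪ʼ/.
palatal: plain /c/, ejective /cʼ/.
velar: plain /k/, ejective /kʼ/.
Every place of articulation has a plain member except dental, where /t̪/ would be expected.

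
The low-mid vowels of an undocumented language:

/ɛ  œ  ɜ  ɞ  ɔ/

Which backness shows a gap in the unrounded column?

back

Unrounded: /ɛ/ (front), /ɜ/ (central).
Rounded: /œ/ (front), /ɞ/ (central), /ɔ/ (back).
Every backness has an unrounded member except back, where /ʌ/ would be expected.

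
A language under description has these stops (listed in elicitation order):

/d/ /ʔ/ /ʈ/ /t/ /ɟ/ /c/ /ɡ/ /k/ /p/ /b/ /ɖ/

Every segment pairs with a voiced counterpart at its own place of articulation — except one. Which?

/ʔ/

Bilabial: /p/ ~ /b/
Alveolar: /t/ ~ /d/
Retroflex: /ʈ/ ~ /ɖ/
Palatal: /c/ ~ /ɟ/
Velar: /k/ ~ /ɡ/
Glottal: only /ʔ/ (voiceless); no voiced partner.
So /ʔ/ is the unpaired segment.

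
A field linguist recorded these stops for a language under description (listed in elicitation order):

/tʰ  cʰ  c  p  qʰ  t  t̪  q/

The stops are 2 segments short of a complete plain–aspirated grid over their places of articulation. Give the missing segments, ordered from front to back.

/pʰ/, /t̪ʰ/

Plain: /p/ (bilabial), /t̪/ (dental), /t/ (alveolar), /c/ (palatal), /q/ (uvular).
Aspirated: /tʰ/ (alveolar), /cʰ/ (palatal), /qʰ/ (uvular).
Gaps, from front to back: bilabial lacks aspirated (/pʰ/); dental lacks aspirated (/t̪ʰ/).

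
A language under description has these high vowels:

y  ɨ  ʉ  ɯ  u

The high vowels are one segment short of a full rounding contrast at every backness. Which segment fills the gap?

/i/

backness          unrounded  rounded 
front             —         y       
central           ɨ         ʉ       
back              ɯ         u       
The front row has no unrounded member, so the gap is the front unrounded vowel /i/.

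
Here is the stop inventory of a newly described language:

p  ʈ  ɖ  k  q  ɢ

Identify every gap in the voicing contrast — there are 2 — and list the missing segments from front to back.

Voiceless: /p/ (bilabial), /ʈ/ (retroflex), /k/ (velar), /q/ (uvular).
Voiced: /ɖ/ (retroflex), /ɢ/ (uvular).
Gaps, from front to back: bilabial lacks voiced (/b/); velar lacks voiced (/ɡ/).

/b/, /ɡ/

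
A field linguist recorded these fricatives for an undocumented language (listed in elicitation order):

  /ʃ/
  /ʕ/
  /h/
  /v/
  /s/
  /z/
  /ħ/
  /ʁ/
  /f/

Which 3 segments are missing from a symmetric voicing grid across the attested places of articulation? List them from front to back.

Voiceless: /f/ (labiodental), /s/ (alveolar), /ʃ/ (postalveolar), /ħ/ (pharyngeal), /h/ (glottal).
Voiced: /v/ (labiodental), /z/ (alveolar), /ʁ/ (uvular), /ʕ/ (pharyngeal).
Gaps, from front to back: postalveolar lacks voiced (/ʒ/); uvular lacks voiceless (/χ/); glottal lacks voiced (/ɦ/).

/ʒ/, /χ/, /ɦ/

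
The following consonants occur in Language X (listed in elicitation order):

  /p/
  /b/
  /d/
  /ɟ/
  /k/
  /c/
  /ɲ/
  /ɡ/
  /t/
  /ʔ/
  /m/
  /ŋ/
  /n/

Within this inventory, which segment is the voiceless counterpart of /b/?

/b/ is a voiced bilabial stop.
The voiceless counterpart is a voiceless bilabial stop — in this inventory, /p/.

/p/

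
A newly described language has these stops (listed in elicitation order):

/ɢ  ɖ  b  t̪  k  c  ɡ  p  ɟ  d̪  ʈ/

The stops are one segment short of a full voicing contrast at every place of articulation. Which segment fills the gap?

/q/

place of articulation  voiceless  voiced  
bilabial          p         b       
dental            t̪        d̪      
retroflex         ʈ         ɖ       
palatal           c         ɟ       
velar             k         ɡ       
uvular            —         ɢ       
The uvular row has no voiceless member, so the gap is the voiceless uvular stop /q/.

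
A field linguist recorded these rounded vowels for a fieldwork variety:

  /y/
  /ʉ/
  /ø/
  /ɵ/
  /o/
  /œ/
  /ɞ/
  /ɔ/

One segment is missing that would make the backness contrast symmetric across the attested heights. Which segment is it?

/u/

Front: /y/ (high), /ø/ (high-mid), /œ/ (low-mid).
Central: /ʉ/ (high), /ɵ/ (high-mid), /ɞ/ (low-mid).
Back: /o/ (high-mid), /ɔ/ (low-mid).
The high row has no back member, so the gap is the high back rounded vowel /u/.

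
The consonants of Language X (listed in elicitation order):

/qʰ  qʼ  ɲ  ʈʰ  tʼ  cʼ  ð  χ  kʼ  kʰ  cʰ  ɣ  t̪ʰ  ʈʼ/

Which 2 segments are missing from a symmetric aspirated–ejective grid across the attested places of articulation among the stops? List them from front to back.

/t̪ʼ/, /tʰ/

dental: aspirated /t̪ʰ/, ejective —.
alveolar: aspirated —, ejective /tʼ/.
retroflex: aspirated /ʈʰ/, ejective /ʈʼ/.
palatal: aspirated /cʰ/, ejective /cʼ/.
velar: aspirated /kʰ/, ejective /kʼ/.
uvular: aspirated /qʰ/, ejective /qʼ/.
Gaps, from front to back: dental lacks ejective (/t̪ʼ/); alveolar lacks aspirated (/tʰ/).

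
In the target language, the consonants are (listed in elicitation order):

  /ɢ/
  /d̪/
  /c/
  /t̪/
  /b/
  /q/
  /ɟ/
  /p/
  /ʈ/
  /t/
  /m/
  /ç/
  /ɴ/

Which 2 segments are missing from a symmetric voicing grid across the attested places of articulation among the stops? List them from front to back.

/d/, /ɖ/

Voiceless: /p/ (bilabial), /t̪/ (dental), /t/ (alveolar), /ʈ/ (retroflex), /c/ (palatal), /q/ (uvular).
Voiced: /b/ (bilabial), /d̪/ (dental), /ɟ/ (palatal), /ɢ/ (uvular).
Gaps, from front to back: alveolar lacks voiced (/d/); retroflex lacks voiced (/ɖ/).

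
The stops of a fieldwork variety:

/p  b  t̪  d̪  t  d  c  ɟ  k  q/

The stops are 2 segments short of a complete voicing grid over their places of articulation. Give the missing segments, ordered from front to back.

Voiceless: /p/ (bilabial), /t̪/ (dental), /t/ (alveolar), /c/ (palatal), /k/ (velar), /q/ (uvular).
Voiced: /b/ (bilabial), /d̪/ (dental), /d/ (alveolar), /ɟ/ (palatal).
Gaps, from front to back: velar lacks voiced (/ɡ/); uvular lacks voiced (/ɢ/).

/ɡ/, /ɢ/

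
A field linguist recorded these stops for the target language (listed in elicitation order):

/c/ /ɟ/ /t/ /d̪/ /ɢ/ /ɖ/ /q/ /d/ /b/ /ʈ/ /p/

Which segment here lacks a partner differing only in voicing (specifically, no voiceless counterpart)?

/d̪/

Bilabial: /p/ ~ /b/
Alveolar: /t/ ~ /d/
Retroflex: /ʈ/ ~ /ɖ/
Palatal: /c/ ~ /ɟ/
Uvular: /q/ ~ /ɢ/
Dental: only /d̪/ (voiced); no voiceless partner.
So /d̪/ is the unpaired segment.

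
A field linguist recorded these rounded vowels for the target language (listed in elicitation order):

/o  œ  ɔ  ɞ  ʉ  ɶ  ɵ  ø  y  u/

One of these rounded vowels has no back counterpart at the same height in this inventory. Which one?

/ɶ/

High: /y/ ~ /ʉ/ ~ /u/
High-mid: /ø/ ~ /ɵ/ ~ /o/
Low-mid: /œ/ ~ /ɞ/ ~ /ɔ/
Low: only /ɶ/ (front); no back partner.
So /ɶ/ is the unpaired segment.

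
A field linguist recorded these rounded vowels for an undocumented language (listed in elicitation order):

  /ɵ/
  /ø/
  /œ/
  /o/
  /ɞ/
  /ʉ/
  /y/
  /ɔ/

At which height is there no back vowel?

height            front     central   back    
high              y         ʉ         —       
high-mid          ø         ɵ         o       
low-mid           œ         ɞ         ɔ       
Every height has a back member except high, where /u/ would be expected.

high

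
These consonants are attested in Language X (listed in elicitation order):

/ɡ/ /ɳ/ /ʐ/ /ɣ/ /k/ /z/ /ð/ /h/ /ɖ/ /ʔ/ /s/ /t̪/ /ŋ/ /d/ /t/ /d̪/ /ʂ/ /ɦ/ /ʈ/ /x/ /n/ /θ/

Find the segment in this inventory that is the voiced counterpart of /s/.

/z/

/s/ is a voiceless alveolar fricative.
The voiced counterpart is a voiced alveolar fricative — in this inventory, /z/.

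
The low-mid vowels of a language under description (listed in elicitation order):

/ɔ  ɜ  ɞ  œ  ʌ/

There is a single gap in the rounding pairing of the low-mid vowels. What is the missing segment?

/ɛ/

backness          unrounded  rounded 
front             —         œ       
central           ɜ         ɞ       
back              ʌ         ɔ       
The front row has no unrounded member, so the gap is the front unrounded vowel /ɛ/.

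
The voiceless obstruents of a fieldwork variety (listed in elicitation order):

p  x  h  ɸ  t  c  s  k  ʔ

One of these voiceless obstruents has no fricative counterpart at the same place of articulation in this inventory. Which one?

Bilabial: /p/ ~ /ɸ/
Alveolar: /t/ ~ /s/
Velar: /k/ ~ /x/
Glottal: /ʔ/ ~ /h/
Palatal: only /c/ (stop); no fricative partner.
So /c/ is the unpaired segment.

/c/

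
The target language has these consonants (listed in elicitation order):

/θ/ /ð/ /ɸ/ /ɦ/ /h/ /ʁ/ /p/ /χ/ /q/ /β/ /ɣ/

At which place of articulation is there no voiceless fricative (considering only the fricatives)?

velar

Voiceless: /ɸ/ (bilabial), /θ/ (dental), /χ/ (uvular), /h/ (glottal).
Voiced: /β/ (bilabial), /ð/ (dental), /ɣ/ (velar), /ʁ/ (uvular), /ɦ/ (glottal).
Every place of articulation has a voiceless member except velar, where /x/ would be expected.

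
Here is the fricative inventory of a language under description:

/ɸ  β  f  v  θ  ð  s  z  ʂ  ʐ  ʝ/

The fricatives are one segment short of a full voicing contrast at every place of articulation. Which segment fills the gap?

place of articulation  voiceless  voiced  
bilabial          ɸ         β       
labiodental       f         v       
dental            θ         ð       
alveolar          s         z       
retroflex         ʂ         ʐ       
palatal           —         ʝ       
The palatal row has no voiceless member, so the gap is the voiceless palatal fricative /ç/.

/ç/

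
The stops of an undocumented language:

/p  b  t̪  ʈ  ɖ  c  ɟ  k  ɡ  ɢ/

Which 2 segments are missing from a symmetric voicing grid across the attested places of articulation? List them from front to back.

bilabial: voiceless /p/, voiced /b/.
dental: voiceless /t̪/, voiced —.
retroflex: voiceless /ʈ/, voiced /ɖ/.
palatal: voiceless /c/, voiced /ɟ/.
velar: voiceless /k/, voiced /ɡ/.
uvular: voiceless —, voiced /ɢ/.
Gaps, from front to back: dental lacks voiced (/d̪/); uvular lacks voiceless (/q/).

/d̪/, /q/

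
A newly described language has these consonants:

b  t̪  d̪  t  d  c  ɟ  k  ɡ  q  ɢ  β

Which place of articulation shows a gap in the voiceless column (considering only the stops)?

Voiceless: /t̪/ (dental), /t/ (alveolar), /c/ (palatal), /k/ (velar), /q/ (uvular).
Voiced: /b/ (bilabial), /d̪/ (dental), /d/ (alveolar), /ɟ/ (palatal), /ɡ/ (velar), /ɢ/ (uvular).
Every place of articulation has a voiceless member except bilabial, where /p/ would be expected.

bilabial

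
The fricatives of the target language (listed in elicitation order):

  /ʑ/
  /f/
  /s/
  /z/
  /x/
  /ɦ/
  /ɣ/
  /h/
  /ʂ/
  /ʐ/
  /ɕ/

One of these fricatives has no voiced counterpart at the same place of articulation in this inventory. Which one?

Alveolar: /s/ ~ /z/
Retroflex: /ʂ/ ~ /ʐ/
Alveolo-palatal: /ɕ/ ~ /ʑ/
Velar: /x/ ~ /ɣ/
Glottal: /h/ ~ /ɦ/
Labiodental: only /f/ (voiceless); no voiced partner.
So /f/ is the unpaired segment.

/f/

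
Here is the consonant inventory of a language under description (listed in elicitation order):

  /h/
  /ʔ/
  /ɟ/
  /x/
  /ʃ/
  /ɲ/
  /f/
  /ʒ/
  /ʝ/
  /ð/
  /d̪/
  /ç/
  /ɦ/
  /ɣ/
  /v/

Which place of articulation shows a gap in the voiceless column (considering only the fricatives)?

dental

Voiceless: /f/ (labiodental), /ʃ/ (postalveolar), /ç/ (palatal), /x/ (velar), /h/ (glottal).
Voiced: /v/ (labiodental), /ð/ (dental), /ʒ/ (postalveolar), /ʝ/ (palatal), /ɣ/ (velar), /ɦ/ (glottal).
Every place of articulation has a voiceless member except dental, where /θ/ would be expected.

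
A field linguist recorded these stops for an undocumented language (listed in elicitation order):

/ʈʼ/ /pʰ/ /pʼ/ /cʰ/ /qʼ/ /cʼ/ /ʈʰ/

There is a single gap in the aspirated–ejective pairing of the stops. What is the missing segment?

/qʰ/

bilabial: aspirated /pʰ/, ejective /pʼ/.
retroflex: aspirated /ʈʰ/, ejective /ʈʼ/.
palatal: aspirated /cʰ/, ejective /cʼ/.
uvular: aspirated —, ejective /qʼ/.
The uvular row has no aspirated member, so the gap is the aspirated uvular stop /qʰ/.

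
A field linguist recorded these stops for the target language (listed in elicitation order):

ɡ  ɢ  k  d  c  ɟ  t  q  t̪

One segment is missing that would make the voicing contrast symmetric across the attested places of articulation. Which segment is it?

/d̪/

Voiceless: /t̪/ (dental), /t/ (alveolar), /c/ (palatal), /k/ (velar), /q/ (uvular).
Voiced: /d/ (alveolar), /ɟ/ (palatal), /ɡ/ (velar), /ɢ/ (uvular).
The dental row has no voiced member, so the gap is the voiced dental stop /d̪/.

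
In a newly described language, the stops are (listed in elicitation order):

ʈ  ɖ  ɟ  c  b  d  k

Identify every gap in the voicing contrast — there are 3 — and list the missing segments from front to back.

/p/, /t/, /ɡ/

Voiceless: /ʈ/ (retroflex), /c/ (palatal), /k/ (velar).
Voiced: /b/ (bilabial), /d/ (alveolar), /ɖ/ (retroflex), /ɟ/ (palatal).
Gaps, from front to back: bilabial lacks voiceless (/p/); alveolar lacks voiceless (/t/); velar lacks voiced (/ɡ/).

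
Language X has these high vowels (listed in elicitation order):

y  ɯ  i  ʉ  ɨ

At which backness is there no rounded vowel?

Unrounded: /i/ (front), /ɨ/ (central), /ɯ/ (back).
Rounded: /y/ (front), /ʉ/ (central).
Every backness has a rounded member except back, where /u/ would be expected.

back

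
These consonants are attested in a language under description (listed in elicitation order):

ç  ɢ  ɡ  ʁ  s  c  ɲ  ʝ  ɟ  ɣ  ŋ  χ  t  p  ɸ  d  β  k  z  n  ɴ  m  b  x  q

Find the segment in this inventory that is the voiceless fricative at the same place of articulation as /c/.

/ç/

/c/ is a voiceless palatal stop.
The voiceless fricative at the same place is a voiceless palatal fricative — in this inventory, /ç/.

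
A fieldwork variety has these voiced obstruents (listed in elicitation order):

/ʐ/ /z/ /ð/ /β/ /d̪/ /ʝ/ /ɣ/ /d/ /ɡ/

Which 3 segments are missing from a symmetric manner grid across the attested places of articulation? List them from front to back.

place of articulation  stop      fricative
bilabial          —         β       
dental            d̪        ð       
alveolar          d         z       
retroflex         —         ʐ       
palatal           —         ʝ       
velar             ɡ         ɣ       
Gaps, from front to back: bilabial lacks stop (/b/); retroflex lacks stop (/ɖ/); palatal lacks stop (/ɟ/).

/b/, /ɖ/, /ɟ/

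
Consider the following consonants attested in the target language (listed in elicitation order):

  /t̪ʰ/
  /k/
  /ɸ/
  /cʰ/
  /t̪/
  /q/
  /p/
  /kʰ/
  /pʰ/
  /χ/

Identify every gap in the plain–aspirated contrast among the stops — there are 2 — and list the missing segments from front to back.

bilabial: plain /p/, aspirated /pʰ/.
dental: plain /t̪/, aspirated /t̪ʰ/.
palatal: plain —, aspirated /cʰ/.
velar: plain /k/, aspirated /kʰ/.
uvular: plain /q/, aspirated —.
Gaps, from front to back: palatal lacks plain (/c/); uvular lacks aspirated (/qʰ/).

/c/, /qʰ/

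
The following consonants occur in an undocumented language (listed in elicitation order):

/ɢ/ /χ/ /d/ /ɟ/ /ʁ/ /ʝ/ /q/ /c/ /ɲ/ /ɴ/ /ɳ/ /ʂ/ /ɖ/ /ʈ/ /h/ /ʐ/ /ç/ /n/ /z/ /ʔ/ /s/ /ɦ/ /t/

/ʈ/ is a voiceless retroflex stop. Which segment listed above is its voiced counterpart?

The voiced counterpart is a voiced retroflex stop — in this inventory, /ɖ/.

/ɖ/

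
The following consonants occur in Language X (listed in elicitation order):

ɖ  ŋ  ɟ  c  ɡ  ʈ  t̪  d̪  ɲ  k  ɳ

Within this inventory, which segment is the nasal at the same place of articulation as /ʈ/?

/ɳ/

/ʈ/ is a voiceless retroflex stop.
The nasal at the same place is a retroflex nasal — in this inventory, /ɳ/.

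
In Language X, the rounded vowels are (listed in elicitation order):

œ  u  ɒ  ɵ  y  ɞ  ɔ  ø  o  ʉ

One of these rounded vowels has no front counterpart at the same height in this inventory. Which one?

/ɒ/

High: /y/ ~ /ʉ/ ~ /u/
High-mid: /ø/ ~ /ɵ/ ~ /o/
Low-mid: /œ/ ~ /ɞ/ ~ /ɔ/
Low: only /ɒ/ (back); no front partner.
So /ɒ/ is the unpaired segment.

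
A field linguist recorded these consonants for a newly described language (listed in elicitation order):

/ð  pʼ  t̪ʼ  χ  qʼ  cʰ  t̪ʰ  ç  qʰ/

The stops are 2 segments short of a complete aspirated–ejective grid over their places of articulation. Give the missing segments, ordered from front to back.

/pʰ/, /cʼ/

bilabial: aspirated —, ejective /pʼ/.
dental: aspirated /t̪ʰ/, ejective /t̪ʼ/.
palatal: aspirated /cʰ/, ejective —.
uvular: aspirated /qʰ/, ejective /qʼ/.
Gaps, from front to back: bilabial lacks aspirated (/pʰ/); palatal lacks ejective (/cʼ/).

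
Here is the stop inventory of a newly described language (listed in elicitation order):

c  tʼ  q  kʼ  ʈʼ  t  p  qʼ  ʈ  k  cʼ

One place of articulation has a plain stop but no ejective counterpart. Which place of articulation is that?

bilabial: plain /p/, ejective —.
alveolar: plain /t/, ejective /tʼ/.
retroflex: plain /ʈ/, ejective /ʈʼ/.
palatal: plain /c/, ejective /cʼ/.
velar: plain /k/, ejective /kʼ/.
uvular: plain /q/, ejective /qʼ/.
Every place of articulation has an ejective member except bilabial, where /pʼ/ would be expected.

bilabial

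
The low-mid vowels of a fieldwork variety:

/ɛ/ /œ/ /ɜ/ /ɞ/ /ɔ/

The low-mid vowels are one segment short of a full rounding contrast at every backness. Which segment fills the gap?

front: unrounded /ɛ/, rounded /œ/.
central: unrounded /ɜ/, rounded /ɞ/.
back: unrounded —, rounded /ɔ/.
The back row has no unrounded member, so the gap is the back unrounded vowel /ʌ/.

/ʌ/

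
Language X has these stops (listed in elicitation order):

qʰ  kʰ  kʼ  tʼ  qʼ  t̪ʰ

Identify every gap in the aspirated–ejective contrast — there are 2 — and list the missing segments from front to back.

/t̪ʼ/, /tʰ/

dental: aspirated /t̪ʰ/, ejective —.
alveolar: aspirated —, ejective /tʼ/.
velar: aspirated /kʰ/, ejective /kʼ/.
uvular: aspirated /qʰ/, ejective /qʼ/.
Gaps, from front to back: dental lacks ejective (/t̪ʼ/); alveolar lacks aspirated (/tʰ/).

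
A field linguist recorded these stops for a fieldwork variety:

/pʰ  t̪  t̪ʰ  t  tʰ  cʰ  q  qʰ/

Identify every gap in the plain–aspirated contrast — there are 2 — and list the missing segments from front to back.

/p/, /c/

bilabial: plain —, aspirated /pʰ/.
dental: plain /t̪/, aspirated /t̪ʰ/.
alveolar: plain /t/, aspirated /tʰ/.
palatal: plain —, aspirated /cʰ/.
uvular: plain /q/, aspirated /qʰ/.
Gaps, from front to back: bilabial lacks plain (/p/); palatal lacks plain (/c/).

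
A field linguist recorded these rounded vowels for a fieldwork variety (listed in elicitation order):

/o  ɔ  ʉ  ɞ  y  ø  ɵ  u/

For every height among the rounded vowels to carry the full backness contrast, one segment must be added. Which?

/œ/

Front: /y/ (high), /ø/ (high-mid).
Central: /ʉ/ (high), /ɵ/ (high-mid), /ɞ/ (low-mid).
Back: /u/ (high), /o/ (high-mid), /ɔ/ (low-mid).
The low-mid row has no front member, so the gap is the low-mid front rounded vowel /œ/.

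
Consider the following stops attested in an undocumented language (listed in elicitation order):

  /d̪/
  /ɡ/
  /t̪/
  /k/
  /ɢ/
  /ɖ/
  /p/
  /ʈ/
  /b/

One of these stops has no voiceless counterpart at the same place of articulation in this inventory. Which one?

Bilabial: /p/ ~ /b/
Dental: /t̪/ ~ /d̪/
Retroflex: /ʈ/ ~ /ɖ/
Velar: /k/ ~ /ɡ/
Uvular: only /ɢ/ (voiced); no voiceless partner.
So /ɢ/ is the unpaired segment.

/ɢ/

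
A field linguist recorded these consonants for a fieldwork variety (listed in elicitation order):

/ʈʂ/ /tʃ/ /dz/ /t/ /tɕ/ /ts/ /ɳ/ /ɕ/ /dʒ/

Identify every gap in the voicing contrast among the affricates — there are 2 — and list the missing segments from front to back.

place of articulation  voiceless  voiced  
alveolar          ts        dz      
postalveolar      tʃ        dʒ      
retroflex         ʈʂ        —       
alveolo-palatal   tɕ        —       
Gaps, from front to back: retroflex lacks voiced (/ɖʐ/); alveolo-palatal lacks voiced (/dʑ/).

/ɖʐ/, /dʑ/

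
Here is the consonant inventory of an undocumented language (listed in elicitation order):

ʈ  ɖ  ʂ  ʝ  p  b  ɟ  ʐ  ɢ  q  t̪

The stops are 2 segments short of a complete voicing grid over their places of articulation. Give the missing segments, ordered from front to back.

place of articulation  voiceless  voiced  
bilabial          p         b       
dental            t̪        —       
retroflex         ʈ         ɖ       
palatal           —         ɟ       
uvular            q         ɢ       
Gaps, from front to back: dental lacks voiced (/d̪/); palatal lacks voiceless (/c/).

/d̪/, /c/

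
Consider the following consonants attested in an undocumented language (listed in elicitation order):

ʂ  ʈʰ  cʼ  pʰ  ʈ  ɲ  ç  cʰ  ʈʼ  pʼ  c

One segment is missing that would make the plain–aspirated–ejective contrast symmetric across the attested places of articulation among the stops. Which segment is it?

/p/

place of articulation  plain     aspirated  ejective
bilabial          —         pʰ        pʼ      
retroflex         ʈ         ʈʰ        ʈʼ      
palatal           c         cʰ        cʼ      
The bilabial row has no plain member, so the gap is the plain bilabial stop /p/.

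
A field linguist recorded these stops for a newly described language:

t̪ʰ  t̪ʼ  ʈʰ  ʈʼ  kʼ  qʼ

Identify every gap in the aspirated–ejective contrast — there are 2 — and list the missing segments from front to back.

/kʰ/, /qʰ/

place of articulation  aspirated  ejective
dental            t̪ʰ       t̪ʼ     
retroflex         ʈʰ        ʈʼ      
velar             —         kʼ      
uvular            —         qʼ      
Gaps, from front to back: velar lacks aspirated (/kʰ/); uvular lacks aspirated (/qʰ/).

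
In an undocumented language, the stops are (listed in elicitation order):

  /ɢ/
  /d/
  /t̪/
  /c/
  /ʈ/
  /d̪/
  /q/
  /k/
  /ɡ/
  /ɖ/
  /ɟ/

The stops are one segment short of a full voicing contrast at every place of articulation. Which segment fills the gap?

place of articulation  voiceless  voiced  
dental            t̪        d̪      
alveolar          —         d       
retroflex         ʈ         ɖ       
palatal           c         ɟ       
velar             k         ɡ       
uvular            q         ɢ       
The alveolar row has no voiceless member, so the gap is the voiceless alveolar stop /t/.

/t/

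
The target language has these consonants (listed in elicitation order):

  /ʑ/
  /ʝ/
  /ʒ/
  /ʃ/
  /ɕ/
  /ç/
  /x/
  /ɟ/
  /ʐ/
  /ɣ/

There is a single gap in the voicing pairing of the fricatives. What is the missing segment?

postalveolar: voiceless /ʃ/, voiced /ʒ/.
retroflex: voiceless —, voiced /ʐ/.
alveolo-palatal: voiceless /ɕ/, voiced /ʑ/.
palatal: voiceless /ç/, voiced /ʝ/.
velar: voiceless /x/, voiced /ɣ/.
The retroflex row has no voiceless member, so the gap is the voiceless retroflex fricative /ʂ/.

/ʂ/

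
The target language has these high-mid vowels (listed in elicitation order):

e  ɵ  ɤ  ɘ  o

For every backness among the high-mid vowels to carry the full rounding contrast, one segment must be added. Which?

Unrounded: /e/ (front), /ɘ/ (central), /ɤ/ (back).
Rounded: /ɵ/ (central), /o/ (back).
The front row has no rounded member, so the gap is the front rounded vowel /ø/.

/ø/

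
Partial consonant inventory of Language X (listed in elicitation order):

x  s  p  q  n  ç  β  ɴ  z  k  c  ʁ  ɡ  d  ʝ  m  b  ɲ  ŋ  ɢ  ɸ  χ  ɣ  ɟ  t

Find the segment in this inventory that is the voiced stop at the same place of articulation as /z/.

/z/ is a voiced alveolar fricative.
The voiced stop at the same place is a voiced alveolar stop — in this inventory, /d/.

/d/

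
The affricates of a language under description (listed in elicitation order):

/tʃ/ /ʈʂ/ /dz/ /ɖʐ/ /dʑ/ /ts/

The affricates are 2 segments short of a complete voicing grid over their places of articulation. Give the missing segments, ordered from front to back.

alveolar: voiceless /ts/, voiced /dz/.
postalveolar: voiceless /tʃ/, voiced —.
retroflex: voiceless /ʈʂ/, voiced /ɖʐ/.
alveolo-palatal: voiceless —, voiced /dʑ/.
Gaps, from front to back: postalveolar lacks voiced (/dʒ/); alveolo-palatal lacks voiceless (/tɕ/).

/dʒ/, /tɕ/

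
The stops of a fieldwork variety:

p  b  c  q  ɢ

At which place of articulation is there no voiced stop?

Voiceless: /p/ (bilabial), /c/ (palatal), /q/ (uvular).
Voiced: /b/ (bilabial), /ɢ/ (uvular).
Every place of articulation has a voiced member except palatal, where /ɟ/ would be expected.

palatal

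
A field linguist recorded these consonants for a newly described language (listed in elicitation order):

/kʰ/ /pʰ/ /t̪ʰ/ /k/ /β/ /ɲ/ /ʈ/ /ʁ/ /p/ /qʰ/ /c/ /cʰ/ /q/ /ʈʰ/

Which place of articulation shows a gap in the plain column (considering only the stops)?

dental

Plain: /p/ (bilabial), /ʈ/ (retroflex), /c/ (palatal), /k/ (velar), /q/ (uvular).
Aspirated: /pʰ/ (bilabial), /t̪ʰ/ (dental), /ʈʰ/ (retroflex), /cʰ/ (palatal), /kʰ/ (velar), /qʰ/ (uvular).
Every place of articulation has a plain member except dental, where /t̪/ would be expected.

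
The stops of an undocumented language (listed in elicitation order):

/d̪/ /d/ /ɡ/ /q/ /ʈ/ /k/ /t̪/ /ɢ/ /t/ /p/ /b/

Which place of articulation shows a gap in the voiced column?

place of articulation  voiceless  voiced  
bilabial          p         b       
dental            t̪        d̪      
alveolar          t         d       
retroflex         ʈ         —       
velar             k         ɡ       
uvular            q         ɢ       
Every place of articulation has a voiced member except retroflex, where /ɖ/ would be expected.

retroflex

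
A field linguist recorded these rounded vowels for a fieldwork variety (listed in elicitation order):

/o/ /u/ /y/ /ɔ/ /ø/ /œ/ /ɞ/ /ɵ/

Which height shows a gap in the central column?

high: front /y/, central —, back /u/.
high-mid: front /ø/, central /ɵ/, back /o/.
low-mid: front /œ/, central /ɞ/, back /ɔ/.
Every height has a central member except high, where /ʉ/ would be expected.

high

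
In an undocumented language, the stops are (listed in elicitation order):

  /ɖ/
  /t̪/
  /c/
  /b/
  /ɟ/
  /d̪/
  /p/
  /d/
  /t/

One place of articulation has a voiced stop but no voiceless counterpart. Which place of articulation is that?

place of articulation  voiceless  voiced  
bilabial          p         b       
dental            t̪        d̪      
alveolar          t         d       
retroflex         —         ɖ       
palatal           c         ɟ       
Every place of articulation has a voiceless member except retroflex, where /ʈ/ would be expected.

retroflex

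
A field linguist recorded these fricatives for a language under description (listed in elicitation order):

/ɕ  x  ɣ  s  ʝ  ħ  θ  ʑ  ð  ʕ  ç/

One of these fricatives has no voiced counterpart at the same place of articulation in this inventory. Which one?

/s/

Dental: /θ/ ~ /ð/
Alveolo-palatal: /ɕ/ ~ /ʑ/
Palatal: /ç/ ~ /ʝ/
Velar: /x/ ~ /ɣ/
Pharyngeal: /ħ/ ~ /ʕ/
Alveolar: only /s/ (voiceless); no voiced partner.
So /s/ is the unpaired segment.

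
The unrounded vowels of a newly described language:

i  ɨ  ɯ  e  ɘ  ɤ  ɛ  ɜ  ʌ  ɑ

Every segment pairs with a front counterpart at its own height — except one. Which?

/ɑ/

High: /i/ ~ /ɨ/ ~ /ɯ/
High-mid: /e/ ~ /ɘ/ ~ /ɤ/
Low-mid: /ɛ/ ~ /ɜ/ ~ /ʌ/
Low: only /ɑ/ (back); no front partner.
So /ɑ/ is the unpaired segment.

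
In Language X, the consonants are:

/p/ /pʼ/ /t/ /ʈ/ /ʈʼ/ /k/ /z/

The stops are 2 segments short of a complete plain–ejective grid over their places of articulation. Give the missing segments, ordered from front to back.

bilabial: plain /p/, ejective /pʼ/.
alveolar: plain /t/, ejective —.
retroflex: plain /ʈ/, ejective /ʈʼ/.
velar: plain /k/, ejective —.
Gaps, from front to back: alveolar lacks ejective (/tʼ/); velar lacks ejective (/kʼ/).

/tʼ/, /kʼ/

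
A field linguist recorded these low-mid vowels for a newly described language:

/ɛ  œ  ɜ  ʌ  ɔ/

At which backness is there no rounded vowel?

Unrounded: /ɛ/ (front), /ɜ/ (central), /ʌ/ (back).
Rounded: /œ/ (front), /ɔ/ (back).
Every backness has a rounded member except central, where /ɞ/ would be expected.

central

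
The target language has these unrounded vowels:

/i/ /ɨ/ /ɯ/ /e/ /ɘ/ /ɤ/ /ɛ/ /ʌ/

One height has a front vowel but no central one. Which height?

low-mid

high: front /i/, central /ɨ/, back /ɯ/.
high-mid: front /e/, central /ɘ/, back /ɤ/.
low-mid: front /ɛ/, central —, back /ʌ/.
Every height has a central member except low-mid, where /ɜ/ would be expected.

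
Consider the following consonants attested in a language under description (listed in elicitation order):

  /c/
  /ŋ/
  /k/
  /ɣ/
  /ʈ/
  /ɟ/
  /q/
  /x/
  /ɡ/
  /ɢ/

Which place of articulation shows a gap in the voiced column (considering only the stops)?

retroflex: voiceless /ʈ/, voiced —.
palatal: voiceless /c/, voiced /ɟ/.
velar: voiceless /k/, voiced /ɡ/.
uvular: voiceless /q/, voiced /ɢ/.
Every place of articulation has a voiced member except retroflex, where /ɖ/ would be expected.

retroflex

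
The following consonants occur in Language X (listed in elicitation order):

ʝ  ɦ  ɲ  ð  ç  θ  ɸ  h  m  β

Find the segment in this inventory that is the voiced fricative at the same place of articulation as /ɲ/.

/ɲ/ is a palatal nasal.
The voiced fricative at the same place is a voiced palatal fricative — in this inventory, /ʝ/.

/ʝ/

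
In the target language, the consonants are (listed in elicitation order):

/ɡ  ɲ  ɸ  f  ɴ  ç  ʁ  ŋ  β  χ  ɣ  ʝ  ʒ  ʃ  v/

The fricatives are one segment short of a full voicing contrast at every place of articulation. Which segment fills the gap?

/x/

Voiceless: /ɸ/ (bilabial), /f/ (labiodental), /ʃ/ (postalveolar), /ç/ (palatal), /χ/ (uvular).
Voiced: /β/ (bilabial), /v/ (labiodental), /ʒ/ (postalveolar), /ʝ/ (palatal), /ɣ/ (velar), /ʁ/ (uvular).
The velar row has no voiceless member, so the gap is the voiceless velar fricative /x/.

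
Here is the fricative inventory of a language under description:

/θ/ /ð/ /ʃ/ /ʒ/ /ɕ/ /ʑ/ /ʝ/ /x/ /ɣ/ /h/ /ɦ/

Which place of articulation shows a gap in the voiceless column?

palatal

dental: voiceless /θ/, voiced /ð/.
postalveolar: voiceless /ʃ/, voiced /ʒ/.
alveolo-palatal: voiceless /ɕ/, voiced /ʑ/.
palatal: voiceless —, voiced /ʝ/.
velar: voiceless /x/, voiced /ɣ/.
glottal: voiceless /h/, voiced /ɦ/.
Every place of articulation has a voiceless member except palatal, where /ç/ would be expected.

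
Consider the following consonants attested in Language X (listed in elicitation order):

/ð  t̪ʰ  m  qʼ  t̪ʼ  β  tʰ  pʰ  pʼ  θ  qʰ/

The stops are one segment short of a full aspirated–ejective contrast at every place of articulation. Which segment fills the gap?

Aspirated: /pʰ/ (bilabial), /t̪ʰ/ (dental), /tʰ/ (alveolar), /qʰ/ (uvular).
Ejective: /pʼ/ (bilabial), /t̪ʼ/ (dental), /qʼ/ (uvular).
The alveolar row has no ejective member, so the gap is the ejective alveolar stop /tʼ/.

/tʼ/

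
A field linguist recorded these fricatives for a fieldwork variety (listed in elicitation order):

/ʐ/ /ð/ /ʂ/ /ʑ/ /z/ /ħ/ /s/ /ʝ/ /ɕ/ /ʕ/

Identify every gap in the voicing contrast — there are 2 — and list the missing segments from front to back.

/θ/, /ç/

dental: voiceless —, voiced /ð/.
alveolar: voiceless /s/, voiced /z/.
retroflex: voiceless /ʂ/, voiced /ʐ/.
alveolo-palatal: voiceless /ɕ/, voiced /ʑ/.
palatal: voiceless —, voiced /ʝ/.
pharyngeal: voiceless /ħ/, voiced /ʕ/.
Gaps, from front to back: dental lacks voiceless (/θ/); palatal lacks voiceless (/ç/).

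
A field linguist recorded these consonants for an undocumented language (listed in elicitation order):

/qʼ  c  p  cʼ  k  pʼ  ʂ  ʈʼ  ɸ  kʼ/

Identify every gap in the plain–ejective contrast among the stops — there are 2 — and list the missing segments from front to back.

Plain: /p/ (bilabial), /c/ (palatal), /k/ (velar).
Ejective: /pʼ/ (bilabial), /ʈʼ/ (retroflex), /cʼ/ (palatal), /kʼ/ (velar), /qʼ/ (uvular).
Gaps, from front to back: retroflex lacks plain (/ʈ/); uvular lacks plain (/q/).

/ʈ/, /q/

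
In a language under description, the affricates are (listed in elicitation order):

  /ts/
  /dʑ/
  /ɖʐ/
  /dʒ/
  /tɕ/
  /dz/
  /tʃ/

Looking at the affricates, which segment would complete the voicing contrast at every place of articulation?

/ʈʂ/

Voiceless: /ts/ (alveolar), /tʃ/ (postalveolar), /tɕ/ (alveolo-palatal).
Voiced: /dz/ (alveolar), /dʒ/ (postalveolar), /ɖʐ/ (retroflex), /dʑ/ (alveolo-palatal).
The retroflex row has no voiceless member, so the gap is the voiceless retroflex affricate /ʈʂ/.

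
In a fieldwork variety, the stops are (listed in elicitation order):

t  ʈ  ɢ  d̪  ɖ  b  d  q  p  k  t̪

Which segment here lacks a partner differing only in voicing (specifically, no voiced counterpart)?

/k/

Bilabial: /p/ ~ /b/
Dental: /t̪/ ~ /d̪/
Alveolar: /t/ ~ /d/
Retroflex: /ʈ/ ~ /ɖ/
Uvular: /q/ ~ /ɢ/
Velar: only /k/ (voiceless); no voiced partner.
So /k/ is the unpaired segment.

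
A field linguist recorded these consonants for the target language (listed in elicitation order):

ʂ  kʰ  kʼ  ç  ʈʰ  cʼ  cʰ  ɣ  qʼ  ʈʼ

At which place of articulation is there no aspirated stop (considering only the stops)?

uvular

Aspirated: /ʈʰ/ (retroflex), /cʰ/ (palatal), /kʰ/ (velar).
Ejective: /ʈʼ/ (retroflex), /cʼ/ (palatal), /kʼ/ (velar), /qʼ/ (uvular).
Every place of articulation has an aspirated member except uvular, where /qʰ/ would be expected.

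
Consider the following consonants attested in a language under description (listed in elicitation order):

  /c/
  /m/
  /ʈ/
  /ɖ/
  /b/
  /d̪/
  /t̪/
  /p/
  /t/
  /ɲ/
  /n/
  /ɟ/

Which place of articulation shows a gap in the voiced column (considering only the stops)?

place of articulation  voiceless  voiced  
bilabial          p         b       
dental            t̪        d̪      
alveolar          t         —       
retroflex         ʈ         ɖ       
palatal           c         ɟ       
Every place of articulation has a voiced member except alveolar, where /d/ would be expected.

alveolar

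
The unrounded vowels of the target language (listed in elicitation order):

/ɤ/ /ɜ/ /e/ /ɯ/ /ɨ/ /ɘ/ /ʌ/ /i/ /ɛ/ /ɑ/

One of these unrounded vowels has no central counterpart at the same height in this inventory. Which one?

High: /i/ ~ /ɨ/ ~ /ɯ/
High-mid: /e/ ~ /ɘ/ ~ /ɤ/
Low-mid: /ɛ/ ~ /ɜ/ ~ /ʌ/
Low: only /ɑ/ (back); no central partner.
So /ɑ/ is the unpaired segment.

/ɑ/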